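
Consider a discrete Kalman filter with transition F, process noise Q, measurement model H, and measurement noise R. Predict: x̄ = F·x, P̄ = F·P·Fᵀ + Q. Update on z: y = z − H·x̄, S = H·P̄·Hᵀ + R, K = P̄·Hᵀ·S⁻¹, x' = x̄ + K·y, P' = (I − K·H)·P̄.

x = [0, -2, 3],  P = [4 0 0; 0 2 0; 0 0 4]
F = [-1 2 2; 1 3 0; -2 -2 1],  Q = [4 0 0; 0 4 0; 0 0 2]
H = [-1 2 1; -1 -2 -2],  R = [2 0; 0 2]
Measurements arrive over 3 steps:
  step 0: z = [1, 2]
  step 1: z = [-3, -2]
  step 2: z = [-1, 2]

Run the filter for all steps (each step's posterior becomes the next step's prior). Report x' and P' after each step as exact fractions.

step 0: x' = [-235/101, -196/101, 867/404], P' = [446/101 580/101 -1525/202; 580/101 978/101 -1257/101; -1525/202 -1257/101 13255/808]
step 1: x' = [3104196/5157601, -16266252/5157601, 20058277/5157601], P' = [12669412/5157601 16169980/5157601 -21407584/5157601; 16169980/5157601 32775606/5157601 -41804904/5157601; -21407584/5157601 -41804904/5157601 55414006/5157601]
step 2: x' = [-13205525282/10163365865, -21304394304/10163365865, 3528851413/2032673173], P' = [24812837888/10163365865 31492786156/10163365865 -8336545060/2032673173; 31492786156/10163365865 63705085502/10163365865 -16238239260/2032673173; -8336545060/2032673173 -16238239260/2032673173 21519259792/2032673173]

step 0: x̄ = F·x = [2, -6, 7]
step 0: P̄ = F·P·Fᵀ + Q = [32 8 8; 8 26 -20; 8 -20 30]
step 0: y = z − H·x̄ = [8, 6]
step 0: S = H·P̄·Hᵀ + R = [40 -4; -4 162]
step 0: K = P̄·Hᵀ·S⁻¹ = [-97/404 -81/202; 119/202 -11/101; -757/1616 -149/808]
step 0: x' = x̄ + K·y = [-235/101, -196/101, 867/404]
step 0: P' = (I − K·H)·P̄ = [446/101 580/101 -1525/202; 580/101 978/101 -1257/101; -1525/202 -1257/101 13255/808]
step 1: x̄ = F·x = [553/202, -823/101, 4315/404]
step 1: P̄ = F·P·Fᵀ + Q = [4127/202 -4225/101 21841/404; -4225/101 13132/101 -31867/202; 21841/404 -31867/202 162183/808]
step 1: y = z − H·x̄ = [2163/404, 586/101]
step 1: S = H·P̄·Hᵀ + R = [138495/808 10051/101; 10051/101 13358/101]
step 1: K = P̄·Hᵀ·S⁻¹ = [-868518/5157601 -1097102/5157601; 3788164/5157601 944308/5157601; -3394109/5157601 -2905310/5157601]
step 1: x' = x̄ + K·y = [3104196/5157601, -16266252/5157601, 20058277/5157601]
step 1: P' = (I − K·H)·P̄ = [12669412/5157601 16169980/5157601 -21407584/5157601; 16169980/5157601 32775606/5157601 -41804904/5157601; -21407584/5157601 -41804904/5157601 55414006/5157601]
step 2: x̄ = F·x = [4479854/5157601, -45694560/5157601, 46382389/5157601]
step 2: P̄ = F·P·Fᵀ + Q = [72569448/5157601 -125830348/5157601 163372180/5157601; -125830348/5157601 425300150/5157601 -498174596/5157601; 163372180/5157601 -498174596/5157601 629719072/5157601]
step 2: y = z − H·x̄ = [44328984/5157601, 16170714/5157601]
step 2: S = H·P̄·Hᵀ + R = [597682970/5157601 264350460/5157601; 264350460/5157601 467732098/5157601]
step 2: K = P̄·Hᵀ·S⁻¹ = [-1754995438/10163365865 -443295960/2032673173; 7363094274/10163365865 347943544/2032673173; -1310336834/2032673173 -1112748002/2032673173]
step 2: x' = x̄ + K·y = [-13205525282/10163365865, -21304394304/10163365865, 3528851413/2032673173]
step 2: P' = (I − K·H)·P̄ = [24812837888/10163365865 31492786156/10163365865 -8336545060/2032673173; 31492786156/10163365865 63705085502/10163365865 -16238239260/2032673173; -8336545060/2032673173 -16238239260/2032673173 21519259792/2032673173]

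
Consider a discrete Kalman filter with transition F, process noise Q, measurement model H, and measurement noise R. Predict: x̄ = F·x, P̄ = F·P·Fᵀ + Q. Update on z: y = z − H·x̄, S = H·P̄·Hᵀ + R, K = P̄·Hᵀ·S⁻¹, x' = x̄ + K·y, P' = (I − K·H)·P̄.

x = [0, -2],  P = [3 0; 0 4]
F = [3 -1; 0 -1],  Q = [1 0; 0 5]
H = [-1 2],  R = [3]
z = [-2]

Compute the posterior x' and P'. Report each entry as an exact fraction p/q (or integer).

x̄ = F·x = [2, 2]
P̄ = F·P·Fᵀ + Q = [32 4; 4 9]
y = z − H·x̄ = [-4]
S = H·P̄·Hᵀ + R = [55]
K = P̄·Hᵀ·S⁻¹ = [-24/55; 14/55]
x' = x̄ + K·y = [206/55, 54/55]
P' = (I − K·H)·P̄ = [1184/55 556/55; 556/55 299/55]

x' = [206/55, 54/55]
P' = [1184/55 556/55; 556/55 299/55]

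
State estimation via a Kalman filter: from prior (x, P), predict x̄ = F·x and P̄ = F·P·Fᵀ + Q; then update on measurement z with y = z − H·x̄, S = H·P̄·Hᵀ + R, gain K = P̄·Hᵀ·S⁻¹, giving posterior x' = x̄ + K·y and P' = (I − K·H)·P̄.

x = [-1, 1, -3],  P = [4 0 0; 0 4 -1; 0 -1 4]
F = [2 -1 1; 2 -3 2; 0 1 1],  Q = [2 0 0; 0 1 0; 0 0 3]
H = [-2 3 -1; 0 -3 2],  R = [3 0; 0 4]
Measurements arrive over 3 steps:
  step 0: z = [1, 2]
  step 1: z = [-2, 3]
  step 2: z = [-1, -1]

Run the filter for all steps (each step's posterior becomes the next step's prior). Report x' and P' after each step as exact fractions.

step 0: x' = [-74539/26311, -68428/26311, -76985/26311], P' = [91668/26311 85218/26311 105345/26311; 85218/26311 104348/26311 140964/26311; 105345/26311 140964/26311 212904/26311]
step 1: x' = [-38117293/21893653, -46810449/21893653, -34210370/21893653], P' = [135994280/21893653 138795546/21893653 188203457/21893653; 138795546/21893653 161052106/21893653 226051539/21893653; 188203457/21893653 226051539/21893653 670013563/43787306]
step 2: x' = [188334399742/98510482931, 178034260497/98510482931, 211994740320/98510482931], P' = [815475075304/98510482931 854364039982/98510482931 1171879719907/98510482931; 854364039982/98510482931 983265091960/98510482931 1382123806054/98510482931; 1171879719907/98510482931 1382123806054/98510482931 2021843947411/98510482931]

step 0: x̄ = F·x = [-6, -11, -2]
step 0: P̄ = F·P·Fᵀ + Q = [28 41 0; 41 81 -3; 0 -3 9]
step 0: y = z − H·x̄ = [20, -27]
step 0: S = H·P̄·Hᵀ + R = [379 -528; -528 805]
step 0: K = P̄·Hᵀ·S⁻¹ = [-11009/26311 -11241/26311; 548/26311 -7779/26311; -234/26311 729/26311]
step 0: x' = x̄ + K·y = [-74539/26311, -68428/26311, -76985/26311]
step 0: P' = (I − K·H)·P̄ = [91668/26311 85218/26311 105345/26311; 85218/26311 104348/26311 140964/26311; 105345/26311 140964/26311 212904/26311]
step 1: x̄ = F·x = [-157635/26311, -97764/26311, -145413/26311]
step 1: P̄ = F·P·Fᵀ + Q = [535126/26311 351030/26311 489682/26311; 351030/26311 312307/26311 352926/26311; 489682/26311 352926/26311 678113/26311]
step 1: y = z − H·x̄ = [-220013/26311, 76467/26311]
step 1: S = H·P̄·Hᵀ + R = [1337125/26311 -843203/26311; -843203/26311 1393347/26311]
step 1: K = P̄·Hᵀ·S⁻¹ = [-14601793/21893653 -9994931/21893653; -6828771/21893653 -7763310/21893653; -22172719/43787306 -4070527/43787306]
step 1: x' = x̄ + K·y = [-38117293/21893653, -46810449/21893653, -34210370/21893653]
step 1: P' = (I − K·H)·P̄ = [135994280/21893653 138795546/21893653 188203457/21893653; 138795546/21893653 161052106/21893653 226051539/21893653; 188203457/21893653 226051539/21893653 670013563/43787306]
step 2: x̄ = F·x = [-63634507/21893653, -4223979/21893653, -81020819/21893653]
step 2: P̄ = F·P·Fᵀ + Q = [1658703759/43787306 585745680/21893653 1655905363/43787306; 585745680/21893653 482829489/21893653 614803712/21893653; 1655905363/43787306 614803712/21893653 2027685849/43787306]
step 2: y = z − H·x̄ = [-217511549/21893653, 127476048/21893653]
step 2: S = H·P̄·Hᵀ + R = [2672874193/43787306 -637254488/21893653; -637254488/21893653 1110767167/21893653]
step 2: K = P̄·Hᵀ·S⁻¹ = [-79912583523/98510482931 -54833170033/98510482931; -47018870046/98510482931 -46386915943/98510482931; -73077323021/98510482931 -25670880835/98510482931]
step 2: x' = x̄ + K·y = [188334399742/98510482931, 178034260497/98510482931, 211994740320/98510482931]
step 2: P' = (I − K·H)·P̄ = [815475075304/98510482931 854364039982/98510482931 1171879719907/98510482931; 854364039982/98510482931 983265091960/98510482931 1382123806054/98510482931; 1171879719907/98510482931 1382123806054/98510482931 2021843947411/98510482931]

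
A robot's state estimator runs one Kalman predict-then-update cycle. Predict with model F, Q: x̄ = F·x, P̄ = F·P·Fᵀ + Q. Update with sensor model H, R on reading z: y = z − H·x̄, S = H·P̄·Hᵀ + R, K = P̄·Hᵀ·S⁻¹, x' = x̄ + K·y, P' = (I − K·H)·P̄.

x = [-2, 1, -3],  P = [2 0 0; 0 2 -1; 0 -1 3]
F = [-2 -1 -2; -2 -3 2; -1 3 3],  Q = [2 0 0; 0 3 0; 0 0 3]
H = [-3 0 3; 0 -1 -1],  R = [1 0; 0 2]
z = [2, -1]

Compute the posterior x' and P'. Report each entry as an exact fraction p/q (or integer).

x̄ = F·x = [9, -5, -4]
P̄ = F·P·Fᵀ + Q = [20 -2 -11; -2 53 7; -11 7 32]
y = z − H·x̄ = [41, -10]
S = H·P̄·Hᵀ + R = [667 -156; -156 101]
K = P̄·Hᵀ·S⁻¹ = [-7365/43031 -5837/43031; -6633/43031 -35808/43031; 6945/43031 -5889/43031]
x' = x̄ + K·y = [143684/43031, -129028/43031, 171511/43031]
P' = (I − K·H)·P̄ = [251556/43031 -237427/43031 249101/43031; -237427/43031 311254/43031 -239638/43031; 249101/43031 -239638/43031 251416/43031]

x' = [143684/43031, -129028/43031, 171511/43031]
P' = [251556/43031 -237427/43031 249101/43031; -237427/43031 311254/43031 -239638/43031; 249101/43031 -239638/43031 251416/43031]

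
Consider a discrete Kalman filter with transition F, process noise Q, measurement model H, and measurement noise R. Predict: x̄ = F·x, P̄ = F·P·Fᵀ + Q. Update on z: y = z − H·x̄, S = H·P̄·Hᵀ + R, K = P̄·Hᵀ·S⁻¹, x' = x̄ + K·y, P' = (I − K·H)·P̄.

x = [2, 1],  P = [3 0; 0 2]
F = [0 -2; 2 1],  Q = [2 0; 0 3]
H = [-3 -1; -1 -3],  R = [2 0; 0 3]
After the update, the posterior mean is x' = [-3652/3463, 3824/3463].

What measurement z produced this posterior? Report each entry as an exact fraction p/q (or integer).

x̄ = F·x = [-2, 5]
P̄ = F·P·Fᵀ + Q = [10 -4; -4 17]
S = H·P̄·Hᵀ + R = [85 41; 41 142]
K = P̄·Hᵀ·S⁻¹ = [-1258/3463 412/3463; 1217/10389 -3790/10389]
x' − x̄ = [3274/3463, -13491/3463] = K·y
y = (KᵀK)⁻¹·Kᵀ·(x' − x̄) = [1, 11]
z = y + H·x̄ = [1, 11] + [1, -13] = [2, -2]

z = [2, -2]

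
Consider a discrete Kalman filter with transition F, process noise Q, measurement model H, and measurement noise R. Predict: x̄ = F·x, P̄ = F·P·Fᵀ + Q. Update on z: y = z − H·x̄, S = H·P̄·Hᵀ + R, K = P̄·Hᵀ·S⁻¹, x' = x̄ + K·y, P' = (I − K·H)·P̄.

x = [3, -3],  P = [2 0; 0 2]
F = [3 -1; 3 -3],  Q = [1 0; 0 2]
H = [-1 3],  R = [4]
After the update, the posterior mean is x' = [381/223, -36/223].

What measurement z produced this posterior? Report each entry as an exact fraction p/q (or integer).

z = [-3]

x̄ = F·x = [12, 18]
P̄ = F·P·Fᵀ + Q = [21 24; 24 38]
S = H·P̄·Hᵀ + R = [223]
K = P̄·Hᵀ·S⁻¹ = [51/223; 90/223]
x' − x̄ = [-2295/223, -4050/223] = K·y
y = (KᵀK)⁻¹·Kᵀ·(x' − x̄) = [-45]
z = y + H·x̄ = [-45] + [42] = [-3]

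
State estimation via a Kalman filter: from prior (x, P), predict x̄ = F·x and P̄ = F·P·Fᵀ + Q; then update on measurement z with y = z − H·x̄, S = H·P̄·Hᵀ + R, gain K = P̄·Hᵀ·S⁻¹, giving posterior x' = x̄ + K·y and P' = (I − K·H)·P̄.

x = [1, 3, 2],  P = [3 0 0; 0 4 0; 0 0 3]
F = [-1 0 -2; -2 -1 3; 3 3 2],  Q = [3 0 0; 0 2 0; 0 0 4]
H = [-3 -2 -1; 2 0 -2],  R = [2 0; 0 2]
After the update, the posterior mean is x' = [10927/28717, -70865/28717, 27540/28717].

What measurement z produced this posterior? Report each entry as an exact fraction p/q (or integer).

x̄ = F·x = [-5, 1, 16]
P̄ = F·P·Fᵀ + Q = [18 -12 -21; -12 45 -12; -21 -12 79]
S = H·P̄·Hᵀ + R = [105 -34; -34 558]
K = P̄·Hᵀ·S⁻¹ = [-1185/28717 3942/28717; -11718/28717 -714/28717; -1168/28717 -10364/28717]
x' − x̄ = [154512/28717, -99582/28717, -431932/28717] = K·y
y = (KᵀK)⁻¹·Kᵀ·(x' − x̄) = [6, 41]
z = y + H·x̄ = [6, 41] + [-3, -42] = [3, -1]

z = [3, -1]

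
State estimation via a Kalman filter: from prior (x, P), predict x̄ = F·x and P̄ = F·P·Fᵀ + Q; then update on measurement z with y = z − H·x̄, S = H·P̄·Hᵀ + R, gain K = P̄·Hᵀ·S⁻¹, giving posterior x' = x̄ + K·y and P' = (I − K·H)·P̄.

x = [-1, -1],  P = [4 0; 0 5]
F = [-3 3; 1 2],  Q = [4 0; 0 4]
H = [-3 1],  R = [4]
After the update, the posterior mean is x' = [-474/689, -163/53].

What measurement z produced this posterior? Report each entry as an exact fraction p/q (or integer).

x̄ = F·x = [0, -3]
P̄ = F·P·Fᵀ + Q = [85 18; 18 28]
S = H·P̄·Hᵀ + R = [689]
K = P̄·Hᵀ·S⁻¹ = [-237/689; -2/53]
x' − x̄ = [-474/689, -4/53] = K·y
y = (KᵀK)⁻¹·Kᵀ·(x' − x̄) = [2]
z = y + H·x̄ = [2] + [-3] = [-1]

z = [-1]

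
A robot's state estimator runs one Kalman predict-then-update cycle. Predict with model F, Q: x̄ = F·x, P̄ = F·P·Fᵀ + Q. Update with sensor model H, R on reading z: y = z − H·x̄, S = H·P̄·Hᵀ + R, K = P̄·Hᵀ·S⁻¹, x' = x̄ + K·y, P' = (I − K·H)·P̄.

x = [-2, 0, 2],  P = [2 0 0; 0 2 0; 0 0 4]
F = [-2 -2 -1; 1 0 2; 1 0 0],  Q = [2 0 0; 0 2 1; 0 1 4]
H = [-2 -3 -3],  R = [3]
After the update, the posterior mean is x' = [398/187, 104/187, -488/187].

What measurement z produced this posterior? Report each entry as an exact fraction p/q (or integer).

x̄ = F·x = [2, 2, -2]
P̄ = F·P·Fᵀ + Q = [22 -12 -4; -12 20 3; -4 3 6]
S = H·P̄·Hᵀ + R = [187]
K = P̄·Hᵀ·S⁻¹ = [4/187; -45/187; -19/187]
x' − x̄ = [24/187, -270/187, -114/187] = K·y
y = (KᵀK)⁻¹·Kᵀ·(x' − x̄) = [6]
z = y + H·x̄ = [6] + [-4] = [2]

z = [2]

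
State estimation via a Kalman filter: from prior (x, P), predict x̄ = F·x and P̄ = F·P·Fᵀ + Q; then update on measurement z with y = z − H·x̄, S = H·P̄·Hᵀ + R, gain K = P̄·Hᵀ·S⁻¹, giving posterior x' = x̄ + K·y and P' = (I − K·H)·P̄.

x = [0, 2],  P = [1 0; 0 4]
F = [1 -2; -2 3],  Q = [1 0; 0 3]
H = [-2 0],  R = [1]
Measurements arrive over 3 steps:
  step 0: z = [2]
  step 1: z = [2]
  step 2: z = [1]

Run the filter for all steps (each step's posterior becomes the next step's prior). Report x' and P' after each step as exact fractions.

step 0: x̄ = F·x = [-4, 6]
step 0: P̄ = F·P·Fᵀ + Q = [18 -26; -26 43]
step 0: y = z − H·x̄ = [-6]
step 0: S = H·P̄·Hᵀ + R = [73]
step 0: K = P̄·Hᵀ·S⁻¹ = [-36/73; 52/73]
step 0: x' = x̄ + K·y = [-76/73, 126/73]
step 0: P' = (I − K·H)·P̄ = [18/73 -26/73; -26/73 435/73]
step 1: x̄ = F·x = [-328/73, 530/73]
step 1: P̄ = F·P·Fᵀ + Q = [1935/73 -2828/73; -2828/73 4518/73]
step 1: y = z − H·x̄ = [-510/73]
step 1: S = H·P̄·Hᵀ + R = [7813/73]
step 1: K = P̄·Hᵀ·S⁻¹ = [-3870/7813; 5656/7813]
step 1: x' = x̄ + K·y = [-8068/7813, 17210/7813]
step 1: P' = (I − K·H)·P̄ = [1935/7813 -2828/7813; -2828/7813 45326/7813]
step 2: x̄ = F·x = [-42488/7813, 67766/7813]
step 2: P̄ = F·P·Fᵀ + Q = [202364/7813 -295622/7813; -295622/7813 473049/7813]
step 2: y = z − H·x̄ = [-77163/7813]
step 2: S = H·P̄·Hᵀ + R = [817269/7813]
step 2: K = P̄·Hᵀ·S⁻¹ = [-404728/817269; 591244/817269]
step 2: x' = x̄ + K·y = [-149072/272423, 416438/272423]
step 2: P' = (I − K·H)·P̄ = [202364/817269 -295622/817269; -295622/817269 4740665/817269]

step 0: x' = [-76/73, 126/73], P' = [18/73 -26/73; -26/73 435/73]
step 1: x' = [-8068/7813, 17210/7813], P' = [1935/7813 -2828/7813; -2828/7813 45326/7813]
step 2: x' = [-149072/272423, 416438/272423], P' = [202364/817269 -295622/817269; -295622/817269 4740665/817269]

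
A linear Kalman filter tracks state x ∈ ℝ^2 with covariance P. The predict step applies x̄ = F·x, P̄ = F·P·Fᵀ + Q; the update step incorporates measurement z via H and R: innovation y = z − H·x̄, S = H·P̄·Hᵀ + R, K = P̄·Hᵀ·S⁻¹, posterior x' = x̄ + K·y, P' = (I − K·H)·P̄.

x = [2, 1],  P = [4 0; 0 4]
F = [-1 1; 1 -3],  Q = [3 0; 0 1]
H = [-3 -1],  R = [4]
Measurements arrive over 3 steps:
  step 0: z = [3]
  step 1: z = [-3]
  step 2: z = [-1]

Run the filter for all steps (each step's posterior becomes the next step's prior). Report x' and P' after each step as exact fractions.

step 0: x' = [-31/48, -55/48], P' = [239/48 -649/48; -649/48 1919/48]
step 1: x' = [1263/1246, -215/1246], P' = [21333/623 -61791/623; -61791/623 181049/623]
step 2: x' = [197693/52634, -544217/52634], P' = [7987453/105268 -23274939/105268; -23274939/105268 68173661/105268]

step 0: x̄ = F·x = [-1, -1]
step 0: P̄ = F·P·Fᵀ + Q = [11 -16; -16 41]
step 0: y = z − H·x̄ = [-1]
step 0: S = H·P̄·Hᵀ + R = [48]
step 0: K = P̄·Hᵀ·S⁻¹ = [-17/48; 7/48]
step 0: x' = x̄ + K·y = [-31/48, -55/48]
step 0: P' = (I − K·H)·P̄ = [239/48 -649/48; -649/48 1919/48]
step 1: x̄ = F·x = [-1/2, 67/24]
step 1: P̄ = F·P·Fᵀ + Q = [75 -179; -179 5363/12]
step 1: y = z − H·x̄ = [-41/24]
step 1: S = H·P̄·Hᵀ + R = [623/12]
step 1: K = P̄·Hᵀ·S⁻¹ = [-552/623; 1081/623]
step 1: x' = x̄ + K·y = [1263/1246, -215/1246]
step 1: P' = (I − K·H)·P̄ = [21333/623 -61791/623; -61791/623 181049/623]
step 2: x̄ = F·x = [-739/623, 954/623]
step 2: P̄ = F·P·Fᵀ + Q = [327833/623 -811644/623; -811644/623 2022143/623]
step 2: y = z − H·x̄ = [-1886/623]
step 2: S = H·P̄·Hᵀ + R = [105268/623]
step 2: K = P̄·Hᵀ·S⁻¹ = [-171855/105268; 412789/105268]
step 2: x' = x̄ + K·y = [197693/52634, -544217/52634]
step 2: P' = (I − K·H)·P̄ = [7987453/105268 -23274939/105268; -23274939/105268 68173661/105268]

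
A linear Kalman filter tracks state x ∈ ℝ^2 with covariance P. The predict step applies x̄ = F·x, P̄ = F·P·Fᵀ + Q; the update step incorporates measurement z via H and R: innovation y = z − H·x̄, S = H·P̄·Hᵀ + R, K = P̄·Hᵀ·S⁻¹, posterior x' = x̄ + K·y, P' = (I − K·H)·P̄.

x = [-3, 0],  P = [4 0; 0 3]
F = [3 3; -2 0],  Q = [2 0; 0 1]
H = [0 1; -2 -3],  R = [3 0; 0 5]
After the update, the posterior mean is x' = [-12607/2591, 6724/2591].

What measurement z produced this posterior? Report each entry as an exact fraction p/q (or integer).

z = [2, 2]

x̄ = F·x = [-9, 6]
P̄ = F·P·Fᵀ + Q = [65 -24; -24 17]
S = H·P̄·Hᵀ + R = [20 -3; -3 130]
K = P̄·Hᵀ·S⁻¹ = [-3294/2591 -1232/2591; 2201/2591 -9/2591]
x' − x̄ = [10712/2591, -8822/2591] = K·y
y = (KᵀK)⁻¹·Kᵀ·(x' − x̄) = [-4, 2]
z = y + H·x̄ = [-4, 2] + [6, 0] = [2, 2]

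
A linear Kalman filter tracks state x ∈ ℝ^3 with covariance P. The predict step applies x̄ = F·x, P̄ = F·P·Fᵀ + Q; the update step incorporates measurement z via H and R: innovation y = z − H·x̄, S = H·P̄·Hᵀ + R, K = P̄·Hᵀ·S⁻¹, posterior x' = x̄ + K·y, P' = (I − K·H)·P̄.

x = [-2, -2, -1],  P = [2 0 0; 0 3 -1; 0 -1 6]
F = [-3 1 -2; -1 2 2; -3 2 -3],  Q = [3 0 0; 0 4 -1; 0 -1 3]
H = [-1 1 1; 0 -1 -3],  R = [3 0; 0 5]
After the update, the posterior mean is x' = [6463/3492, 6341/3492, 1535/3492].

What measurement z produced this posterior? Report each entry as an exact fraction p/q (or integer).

z = [1, -3]

x̄ = F·x = [6, -4, 5]
P̄ = F·P·Fᵀ + Q = [52 -10 67; -10 34 -17; 67 -17 99]
S = H·P̄·Hᵀ + R = [40 -72; -72 828]
K = P̄·Hᵀ·S⁻¹ = [-267/776 -455/1746; 655/776 82/873; -215/776 -1265/3492]
x' − x̄ = [-14489/3492, 20309/3492, -15925/3492] = K·y
y = (KᵀK)⁻¹·Kᵀ·(x' − x̄) = [6, 8]
z = y + H·x̄ = [6, 8] + [-5, -11] = [1, -3]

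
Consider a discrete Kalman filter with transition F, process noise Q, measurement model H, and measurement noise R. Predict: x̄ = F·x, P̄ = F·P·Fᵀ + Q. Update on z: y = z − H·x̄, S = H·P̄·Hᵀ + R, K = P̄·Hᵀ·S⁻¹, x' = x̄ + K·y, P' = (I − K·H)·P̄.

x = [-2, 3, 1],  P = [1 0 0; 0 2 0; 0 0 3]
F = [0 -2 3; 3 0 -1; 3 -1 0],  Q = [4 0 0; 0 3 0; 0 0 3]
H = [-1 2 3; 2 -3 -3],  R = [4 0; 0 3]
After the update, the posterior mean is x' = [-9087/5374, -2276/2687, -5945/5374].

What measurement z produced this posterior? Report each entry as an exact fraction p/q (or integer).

x̄ = F·x = [-3, -7, -9]
P̄ = F·P·Fᵀ + Q = [39 -9 4; -9 15 9; 4 9 14]
S = H·P̄·Hᵀ + R = [349 -456; -456 642]
K = P̄·Hᵀ·S⁻¹ = [2253/2687 3979/5374; 222/2687 -219/2687; 1356/2687 4247/16122]
x' − x̄ = [7035/5374, 16533/2687, 42421/5374] = K·y
y = (KᵀK)⁻¹·Kᵀ·(x' − x̄) = [36, -39]
z = y + H·x̄ = [36, -39] + [-38, 42] = [-2, 3]

z = [-2, 3]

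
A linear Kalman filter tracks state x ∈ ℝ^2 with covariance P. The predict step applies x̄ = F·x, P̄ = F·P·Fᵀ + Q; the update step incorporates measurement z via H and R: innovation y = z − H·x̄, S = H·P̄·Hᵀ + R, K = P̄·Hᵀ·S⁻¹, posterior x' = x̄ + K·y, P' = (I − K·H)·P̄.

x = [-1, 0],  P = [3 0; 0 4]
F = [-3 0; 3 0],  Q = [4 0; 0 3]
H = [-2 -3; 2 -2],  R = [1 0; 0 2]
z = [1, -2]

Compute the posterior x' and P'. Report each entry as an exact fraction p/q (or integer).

x̄ = F·x = [3, -3]
P̄ = F·P·Fᵀ + Q = [31 -27; -27 30]
y = z − H·x̄ = [-2, -14]
S = H·P̄·Hᵀ + R = [71 110; 110 462]
K = P̄·Hᵀ·S⁻¹ = [-181/941 3073/10351; -186/941 -2067/10351]
x' = x̄ + K·y = [-7987/10351, 1977/10351]
P' = (I − K·H)·P̄ = [2242/10351 -831/10351; -831/10351 1236/10351]

x' = [-7987/10351, 1977/10351]
P' = [2242/10351 -831/10351; -831/10351 1236/10351]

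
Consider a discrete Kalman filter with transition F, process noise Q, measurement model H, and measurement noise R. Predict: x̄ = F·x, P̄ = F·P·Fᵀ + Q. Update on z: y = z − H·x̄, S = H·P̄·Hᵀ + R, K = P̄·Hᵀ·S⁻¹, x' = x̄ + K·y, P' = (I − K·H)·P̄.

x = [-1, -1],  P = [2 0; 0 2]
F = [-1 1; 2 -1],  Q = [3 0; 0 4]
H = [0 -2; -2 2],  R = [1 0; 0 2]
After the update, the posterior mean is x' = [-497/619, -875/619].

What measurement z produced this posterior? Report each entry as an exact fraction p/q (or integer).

z = [3, -1]

x̄ = F·x = [0, -1]
P̄ = F·P·Fᵀ + Q = [7 -6; -6 14]
S = H·P̄·Hᵀ + R = [57 -80; -80 134]
K = P̄·Hᵀ·S⁻¹ = [-236/619 -261/619; -276/619 20/619]
x' − x̄ = [-497/619, -256/619] = K·y
y = (KᵀK)⁻¹·Kᵀ·(x' − x̄) = [1, 1]
z = y + H·x̄ = [1, 1] + [2, -2] = [3, -1]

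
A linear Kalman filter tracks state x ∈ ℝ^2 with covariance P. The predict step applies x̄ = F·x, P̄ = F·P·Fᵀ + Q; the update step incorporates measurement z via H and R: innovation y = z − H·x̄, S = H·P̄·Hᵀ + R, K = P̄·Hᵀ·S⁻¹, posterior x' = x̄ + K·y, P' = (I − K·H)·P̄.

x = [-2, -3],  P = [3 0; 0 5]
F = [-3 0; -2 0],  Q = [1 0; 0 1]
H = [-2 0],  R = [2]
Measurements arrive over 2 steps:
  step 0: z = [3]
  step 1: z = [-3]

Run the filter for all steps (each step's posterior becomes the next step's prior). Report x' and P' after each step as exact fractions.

step 0: x' = [-26/19, -14/19], P' = [28/57 6/19; 6/19 31/19]
step 1: x' = [43/25, 36/25], P' = [103/225 56/225; 56/225 337/225]

step 0: x̄ = F·x = [6, 4]
step 0: P̄ = F·P·Fᵀ + Q = [28 18; 18 13]
step 0: y = z − H·x̄ = [15]
step 0: S = H·P̄·Hᵀ + R = [114]
step 0: K = P̄·Hᵀ·S⁻¹ = [-28/57; -6/19]
step 0: x' = x̄ + K·y = [-26/19, -14/19]
step 0: P' = (I − K·H)·P̄ = [28/57 6/19; 6/19 31/19]
step 1: x̄ = F·x = [78/19, 52/19]
step 1: P̄ = F·P·Fᵀ + Q = [103/19 56/19; 56/19 169/57]
step 1: y = z − H·x̄ = [99/19]
step 1: S = H·P̄·Hᵀ + R = [450/19]
step 1: K = P̄·Hᵀ·S⁻¹ = [-103/225; -56/225]
step 1: x' = x̄ + K·y = [43/25, 36/25]
step 1: P' = (I − K·H)·P̄ = [103/225 56/225; 56/225 337/225]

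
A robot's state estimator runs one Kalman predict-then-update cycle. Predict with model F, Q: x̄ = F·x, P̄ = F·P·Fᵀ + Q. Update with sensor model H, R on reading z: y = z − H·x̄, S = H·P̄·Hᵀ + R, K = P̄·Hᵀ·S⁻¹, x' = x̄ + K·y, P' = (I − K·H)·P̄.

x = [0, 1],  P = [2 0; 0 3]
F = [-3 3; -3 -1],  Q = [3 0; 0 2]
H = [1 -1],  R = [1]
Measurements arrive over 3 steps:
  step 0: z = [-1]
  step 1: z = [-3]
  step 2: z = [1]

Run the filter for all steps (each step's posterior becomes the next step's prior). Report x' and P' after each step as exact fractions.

step 0: x̄ = F·x = [3, -1]
step 0: P̄ = F·P·Fᵀ + Q = [48 9; 9 23]
step 0: y = z − H·x̄ = [-5]
step 0: S = H·P̄·Hᵀ + R = [54]
step 0: K = P̄·Hᵀ·S⁻¹ = [13/18; -7/27]
step 0: x' = x̄ + K·y = [-11/18, 8/27]
step 0: P' = (I − K·H)·P̄ = [119/6 172/9; 172/9 523/27]
step 1: x̄ = F·x = [49/18, 83/54]
step 1: P̄ = F·P·Fᵀ + Q = [71/6 103/18; 103/18 16985/54]
step 1: y = z − H·x̄ = [-113/27]
step 1: S = H·P̄·Hᵀ + R = [8530/27]
step 1: K = P̄·Hᵀ·S⁻¹ = [33/1706; -4169/4265]
step 1: x' = x̄ + K·y = [2253/853, 48007/8530]
step 1: P' = (I − K·H)·P̄ = [9993/853 19953/1706; 19953/1706 108103/8530]
step 2: x̄ = F·x = [76431/8530, -115597/8530]
step 2: P̄ = F·P·Fᵀ + Q = [102117/8530 -23529/8530; -23529/8530 1623123/8530]
step 2: y = z − H·x̄ = [-91749/4265]
step 2: S = H·P̄·Hᵀ + R = [890414/4265]
step 2: K = P̄·Hᵀ·S⁻¹ = [62823/890414; -58809/63601]
step 2: x' = x̄ + K·y = [473349/63601, 806389/127202]
step 2: P' = (I − K·H)·P̄ = [4867113/445207 1381629/127202; 1381629/127202 1499247/127202]

step 0: x' = [-11/18, 8/27], P' = [119/6 172/9; 172/9 523/27]
step 1: x' = [2253/853, 48007/8530], P' = [9993/853 19953/1706; 19953/1706 108103/8530]
step 2: x' = [473349/63601, 806389/127202], P' = [4867113/445207 1381629/127202; 1381629/127202 1499247/127202]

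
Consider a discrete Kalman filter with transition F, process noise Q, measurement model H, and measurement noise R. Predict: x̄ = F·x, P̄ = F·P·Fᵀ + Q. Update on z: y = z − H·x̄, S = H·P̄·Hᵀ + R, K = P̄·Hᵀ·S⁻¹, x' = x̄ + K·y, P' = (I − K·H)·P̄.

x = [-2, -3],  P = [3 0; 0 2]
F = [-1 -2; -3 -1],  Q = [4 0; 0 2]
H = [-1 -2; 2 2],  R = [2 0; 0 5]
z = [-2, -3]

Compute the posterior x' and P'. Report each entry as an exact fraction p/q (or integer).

x' = [-2656/2725, 2501/2725]
P' = [8438/2725 -5198/2725; -5198/2725 4158/2725]

x̄ = F·x = [8, 9]
P̄ = F·P·Fᵀ + Q = [15 13; 13 31]
y = z − H·x̄ = [24, -37]
S = H·P̄·Hᵀ + R = [193 -232; -232 293]
K = P̄·Hᵀ·S⁻¹ = [979/2725 1296/2725; -1559/2725 -416/2725]
x' = x̄ + K·y = [-2656/2725, 2501/2725]
P' = (I − K·H)·P̄ = [8438/2725 -5198/2725; -5198/2725 4158/2725]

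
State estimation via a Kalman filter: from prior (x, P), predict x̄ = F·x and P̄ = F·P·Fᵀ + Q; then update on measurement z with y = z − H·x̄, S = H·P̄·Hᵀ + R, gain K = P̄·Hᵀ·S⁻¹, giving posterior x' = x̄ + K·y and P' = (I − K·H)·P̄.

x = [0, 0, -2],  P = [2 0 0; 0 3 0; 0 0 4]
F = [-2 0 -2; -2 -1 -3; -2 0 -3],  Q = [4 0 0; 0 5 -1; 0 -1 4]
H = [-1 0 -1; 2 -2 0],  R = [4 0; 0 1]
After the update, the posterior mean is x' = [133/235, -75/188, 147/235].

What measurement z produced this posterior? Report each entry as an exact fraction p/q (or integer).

x̄ = F·x = [4, 6, 6]
P̄ = F·P·Fᵀ + Q = [28 32 32; 32 52 43; 32 43 48]
S = H·P̄·Hᵀ + R = [144 30; 30 65]
K = P̄·Hᵀ·S⁻¹ = [-61/141 18/235; -245/564 -39/94; -227/423 -64/705]
x' − x̄ = [-807/235, -1203/188, -1263/235] = K·y
y = (KᵀK)⁻¹·Kᵀ·(x' − x̄) = [9, 6]
z = y + H·x̄ = [9, 6] + [-10, -4] = [-1, 2]

z = [-1, 2]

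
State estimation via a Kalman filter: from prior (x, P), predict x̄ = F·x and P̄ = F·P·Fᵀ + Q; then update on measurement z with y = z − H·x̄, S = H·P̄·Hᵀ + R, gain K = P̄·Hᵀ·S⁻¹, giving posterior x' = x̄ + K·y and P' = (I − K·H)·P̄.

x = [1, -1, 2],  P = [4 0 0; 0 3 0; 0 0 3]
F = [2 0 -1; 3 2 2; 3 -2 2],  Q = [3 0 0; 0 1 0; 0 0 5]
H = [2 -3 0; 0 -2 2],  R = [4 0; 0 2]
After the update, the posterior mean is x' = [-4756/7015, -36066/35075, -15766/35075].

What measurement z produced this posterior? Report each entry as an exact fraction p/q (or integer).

x̄ = F·x = [0, 5, 9]
P̄ = F·P·Fᵀ + Q = [22 18 18; 18 61 36; 18 36 65]
S = H·P̄·Hᵀ + R = [425 150; 150 218]
K = P̄·Hᵀ·S⁻¹ = [-218/7015 30/1403; -12273/35075 16/1403; -12198/35075 709/1403]
x' − x̄ = [-4756/7015, -211441/35075, -331441/35075] = K·y
y = (KᵀK)⁻¹·Kᵀ·(x' − x̄) = [17, -7]
z = y + H·x̄ = [17, -7] + [-15, 8] = [2, 1]

z = [2, 1]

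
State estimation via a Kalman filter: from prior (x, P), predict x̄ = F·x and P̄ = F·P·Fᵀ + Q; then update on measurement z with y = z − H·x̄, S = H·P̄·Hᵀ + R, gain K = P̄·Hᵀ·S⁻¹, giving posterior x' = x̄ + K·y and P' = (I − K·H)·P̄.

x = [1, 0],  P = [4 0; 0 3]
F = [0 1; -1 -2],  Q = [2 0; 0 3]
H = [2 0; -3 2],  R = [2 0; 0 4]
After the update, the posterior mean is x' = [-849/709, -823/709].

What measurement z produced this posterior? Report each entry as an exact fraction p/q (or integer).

x̄ = F·x = [0, -1]
P̄ = F·P·Fᵀ + Q = [5 -6; -6 19]
S = H·P̄·Hᵀ + R = [22 -54; -54 197]
K = P̄·Hᵀ·S⁻¹ = [256/709 -27/709; 330/709 292/709]
x' − x̄ = [-849/709, -114/709] = K·y
y = (KᵀK)⁻¹·Kᵀ·(x' − x̄) = [-3, 3]
z = y + H·x̄ = [-3, 3] + [0, -2] = [-3, 1]

z = [-3, 1]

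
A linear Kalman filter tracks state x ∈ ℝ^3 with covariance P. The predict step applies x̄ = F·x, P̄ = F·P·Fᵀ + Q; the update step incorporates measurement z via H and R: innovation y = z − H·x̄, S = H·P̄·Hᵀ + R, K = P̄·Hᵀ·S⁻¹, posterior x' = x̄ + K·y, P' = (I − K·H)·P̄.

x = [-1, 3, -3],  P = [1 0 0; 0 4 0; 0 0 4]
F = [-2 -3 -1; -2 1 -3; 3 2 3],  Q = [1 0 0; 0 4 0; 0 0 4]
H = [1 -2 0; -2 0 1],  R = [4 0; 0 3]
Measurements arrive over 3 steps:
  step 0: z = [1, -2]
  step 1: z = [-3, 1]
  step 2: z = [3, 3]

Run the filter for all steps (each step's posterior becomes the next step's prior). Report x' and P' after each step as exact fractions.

step 0: x̄ = F·x = [-4, 14, -6]
step 0: P̄ = F·P·Fᵀ + Q = [45 4 -42; 4 48 -34; -42 -34 65]
step 0: y = z − H·x̄ = [33, -4]
step 0: S = H·P̄·Hᵀ + R = [225 -48; -48 416]
step 0: K = P̄·Hᵀ·S⁻¹ = [283/2853 -2327/7608; -1259/2853 -2311/15216; 1123/5706 11591/30432]
step 0: x' = x̄ + K·y = [315/634, 57/1268, -2609/2536]
step 0: P' = (I − K·H)·P̄ = [5455/5706 3191/11412 22697/22824; 3191/11412 23335/22824 4729/45648; 22697/22824 4729/45648 285895/91296]
step 1: x̄ = F·x = [-253/2536, 5421/2536, -3819/2536]
step 1: P̄ = F·P·Fᵀ + Q = [2292607/91296 1830865/91296 -3194399/91296; 1830865/91296 4311295/91296 -4325777/91296; -3194399/91296 -4325777/91296 6151135/91296]
step 1: y = z − H·x̄ = [11/8, 5849/2536]
step 1: S = H·P̄·Hᵀ + R = [39683/288 25853/288; 25853/288 28373047/91296]
step 1: K = P̄·Hᵀ·S⁻¹ = [136429071/1586895698 -474518135/1586895698; -1393720533/3173791396 -490908937/3173791396; 570302487/3173791396 1237980323/3173791396]
step 1: x' = x̄ + K·y = [-1065147087/1586895698, 3735762337/3173791396, -1140030623/3173791396]
step 1: P' = (I − K·H)·P̄ = [730310817/793447849 457452675/1586895698 1497688863/1586895698; 457452675/1586895698 3244893741/3173791396 357083889/3173791396; 1497688863/1586895698 357083889/3173791396 9704696421/3173791396]
step 2: x̄ = F·x = [-1451667010/793447849, 5708221277/1586895698, -2339449717/3173791396]
step 2: P̄ = F·P·Fᵀ + Q = [19717595749/793447849 15385923858/793447849 -27222750795/793447849; 15385923858/793447849 36277427041/793447849 -72648381411/1586895698; -27222750795/793447849 -72648381411/1586895698 208488867685/3173791396]
step 2: y = z − H·x̄ = [9540231834/793447849, 247487825/3173791396]
step 2: S = H·P̄·Hᵀ + R = [106457399877/793447849 67534134550/793447849; 67534134550/793447849 969055786577/3173791396]
step 2: K = P̄·Hᵀ·S⁻¹ = [9193495135009/107026217493821 -32010632512156/107026217493821; -46978249606252/107026217493821 -16545589332478/107026217493821; 19197399884618/107026217493821 41727463670985/107026217493821]
step 2: x' = x̄ + K·y = [-87767475493471/107026217493821, -181161792312003/107026217493821, 155188260846946/107026217493821]
step 2: P' = (I − K·H)·P̄ = [98511840580676/107026217493821 30868930020320/107026217493821 100991783624884/107026217493821; 30868930020320/107026217493821 109390964222664/107026217493821 12101092043206/107026217493821; 100991783624884/107026217493821 12101092043206/107026217493821 327165958262723/107026217493821]

step 0: x' = [315/634, 57/1268, -2609/2536], P' = [5455/5706 3191/11412 22697/22824; 3191/11412 23335/22824 4729/45648; 22697/22824 4729/45648 285895/91296]
step 1: x' = [-1065147087/1586895698, 3735762337/3173791396, -1140030623/3173791396], P' = [730310817/793447849 457452675/1586895698 1497688863/1586895698; 457452675/1586895698 3244893741/3173791396 357083889/3173791396; 1497688863/1586895698 357083889/3173791396 9704696421/3173791396]
step 2: x' = [-87767475493471/107026217493821, -181161792312003/107026217493821, 155188260846946/107026217493821], P' = [98511840580676/107026217493821 30868930020320/107026217493821 100991783624884/107026217493821; 30868930020320/107026217493821 109390964222664/107026217493821 12101092043206/107026217493821; 100991783624884/107026217493821 12101092043206/107026217493821 327165958262723/107026217493821]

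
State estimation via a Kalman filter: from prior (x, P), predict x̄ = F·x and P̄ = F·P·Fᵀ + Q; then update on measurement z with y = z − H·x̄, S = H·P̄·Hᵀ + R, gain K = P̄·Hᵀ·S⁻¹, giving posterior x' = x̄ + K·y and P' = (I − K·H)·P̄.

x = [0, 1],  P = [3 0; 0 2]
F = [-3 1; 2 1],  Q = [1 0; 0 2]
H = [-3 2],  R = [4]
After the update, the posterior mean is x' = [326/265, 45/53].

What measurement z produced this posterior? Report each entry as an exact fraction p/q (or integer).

z = [-2]

x̄ = F·x = [1, 1]
P̄ = F·P·Fᵀ + Q = [30 -16; -16 16]
S = H·P̄·Hᵀ + R = [530]
K = P̄·Hᵀ·S⁻¹ = [-61/265; 8/53]
x' − x̄ = [61/265, -8/53] = K·y
y = (KᵀK)⁻¹·Kᵀ·(x' − x̄) = [-1]
z = y + H·x̄ = [-1] + [-1] = [-2]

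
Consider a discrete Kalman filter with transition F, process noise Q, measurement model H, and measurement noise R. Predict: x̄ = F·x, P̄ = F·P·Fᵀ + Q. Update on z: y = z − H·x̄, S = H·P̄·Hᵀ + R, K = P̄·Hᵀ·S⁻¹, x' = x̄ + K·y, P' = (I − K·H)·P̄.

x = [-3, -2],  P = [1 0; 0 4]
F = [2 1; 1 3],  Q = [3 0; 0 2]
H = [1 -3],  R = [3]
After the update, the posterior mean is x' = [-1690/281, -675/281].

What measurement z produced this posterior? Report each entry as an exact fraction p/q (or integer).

z = [1]

x̄ = F·x = [-8, -9]
P̄ = F·P·Fᵀ + Q = [11 14; 14 39]
S = H·P̄·Hᵀ + R = [281]
K = P̄·Hᵀ·S⁻¹ = [-31/281; -103/281]
x' − x̄ = [558/281, 1854/281] = K·y
y = (KᵀK)⁻¹·Kᵀ·(x' − x̄) = [-18]
z = y + H·x̄ = [-18] + [19] = [1]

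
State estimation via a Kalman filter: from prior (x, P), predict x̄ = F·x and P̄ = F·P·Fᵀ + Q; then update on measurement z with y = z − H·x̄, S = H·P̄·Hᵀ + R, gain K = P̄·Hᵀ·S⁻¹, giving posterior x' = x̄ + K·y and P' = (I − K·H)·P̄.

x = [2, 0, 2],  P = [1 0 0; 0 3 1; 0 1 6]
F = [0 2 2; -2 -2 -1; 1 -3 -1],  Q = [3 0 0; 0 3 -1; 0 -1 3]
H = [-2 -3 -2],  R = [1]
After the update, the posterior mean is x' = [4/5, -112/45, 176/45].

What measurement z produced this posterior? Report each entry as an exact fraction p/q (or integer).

z = [-2]

x̄ = F·x = [4, -6, 0]
P̄ = F·P·Fᵀ + Q = [47 -30 -38; -30 29 26; -38 26 43]
S = H·P̄·Hᵀ + R = [270]
K = P̄·Hᵀ·S⁻¹ = [4/15; -79/270; -44/135]
x' − x̄ = [-16/5, 158/45, 176/45] = K·y
y = (KᵀK)⁻¹·Kᵀ·(x' − x̄) = [-12]
z = y + H·x̄ = [-12] + [10] = [-2]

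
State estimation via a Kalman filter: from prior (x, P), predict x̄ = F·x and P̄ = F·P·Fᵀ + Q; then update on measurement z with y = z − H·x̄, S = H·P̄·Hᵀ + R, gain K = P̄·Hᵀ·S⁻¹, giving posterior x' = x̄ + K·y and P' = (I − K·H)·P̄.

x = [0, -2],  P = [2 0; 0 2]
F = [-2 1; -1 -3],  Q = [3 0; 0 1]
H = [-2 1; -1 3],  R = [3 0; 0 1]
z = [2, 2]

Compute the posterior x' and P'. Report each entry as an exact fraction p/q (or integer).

x' = [-5582/7451, 3336/7451]
P' = [7571/7451 2953/7451; 2953/7451 1946/7451]

x̄ = F·x = [-2, 6]
P̄ = F·P·Fᵀ + Q = [13 -2; -2 21]
y = z − H·x̄ = [-8, -18]
S = H·P̄·Hᵀ + R = [84 103; 103 215]
K = P̄·Hᵀ·S⁻¹ = [-4063/7451 1288/7451; -1320/7451 2885/7451]
x' = x̄ + K·y = [-5582/7451, 3336/7451]
P' = (I − K·H)·P̄ = [7571/7451 2953/7451; 2953/7451 1946/7451]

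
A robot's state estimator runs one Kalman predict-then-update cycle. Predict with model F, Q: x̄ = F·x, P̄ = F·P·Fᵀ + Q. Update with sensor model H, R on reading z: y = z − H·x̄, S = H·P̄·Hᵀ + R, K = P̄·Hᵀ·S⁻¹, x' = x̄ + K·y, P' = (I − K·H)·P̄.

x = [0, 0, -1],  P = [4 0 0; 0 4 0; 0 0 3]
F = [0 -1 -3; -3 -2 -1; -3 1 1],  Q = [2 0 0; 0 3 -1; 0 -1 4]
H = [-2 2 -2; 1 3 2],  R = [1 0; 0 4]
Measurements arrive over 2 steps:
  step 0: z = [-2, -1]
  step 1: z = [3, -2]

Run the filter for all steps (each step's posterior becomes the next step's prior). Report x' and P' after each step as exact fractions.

step 0: x' = [347677/128149, -6926/128149, -226314/128149], P' = [3743837/128149 752699/128149 -2986259/128149; 752699/128149 176853/128149 -587599/128149; -2986259/128149 -587599/128149 2413794/128149]
step 1: x' = [14557582/476767575, 31850284/158922525, -4422292426/3337373025], P' = [35654446361/4290908175 2175554357/1430302725 -28848181139/4290908175; 2175554357/1430302725 226874309/476767575 -1618562543/1430302725; -28848181139/4290908175 -1618562543/1430302725 170747776277/30036357225]

step 0: x̄ = F·x = [3, 1, -1]
step 0: P̄ = F·P·Fᵀ + Q = [33 17 -13; 17 58 24; -13 24 47]
step 0: y = z − H·x̄ = [0, -5]
step 0: S = H·P̄·Hᵀ + R = [121 56; 56 1085]
step 0: K = P̄·Hᵀ·S⁻¹ = [-1394/18307 7354/128149; 3358/18307 27015/128149; -4324/18307 19633/128149]
step 0: x' = x̄ + K·y = [347677/128149, -6926/128149, -226314/128149]
step 0: P' = (I − K·H)·P̄ = [3743837/128149 752699/128149 -2986259/128149; 752699/128149 176853/128149 -587599/128149; -2986259/128149 -587599/128149 2413794/128149]
step 1: x̄ = F·x = [685868/128149, -114695/18307, -1276271/128149]
step 1: P̄ = F·P·Fᵀ + Q = [18631703/128149 -3019477/18307 -29686073/128149; -3019477/18307 3709232/18307 4974254/18307; -29686073/128149 4974254/18307 49023938/128149]
step 1: y = z − H·x̄ = [809371/128149, 4018971/128149]
step 1: S = H·P̄·Hᵀ + R = [27653113/128149 115450824/128149; 115450824/128149 621196677/128149]
step 1: K = P̄·Hᵀ·S⁻¹ = [-186401434/1430302725 -615481676/4290908175; 82420742/476767575 245074513/1430302725; -1866881138/10012119075 9397211093/30036357225]
step 1: x' = x̄ + K·y = [14557582/476767575, 31850284/158922525, -4422292426/3337373025]
step 1: P' = (I − K·H)·P̄ = [35654446361/4290908175 2175554357/1430302725 -28848181139/4290908175; 2175554357/1430302725 226874309/476767575 -1618562543/1430302725; -28848181139/4290908175 -1618562543/1430302725 170747776277/30036357225]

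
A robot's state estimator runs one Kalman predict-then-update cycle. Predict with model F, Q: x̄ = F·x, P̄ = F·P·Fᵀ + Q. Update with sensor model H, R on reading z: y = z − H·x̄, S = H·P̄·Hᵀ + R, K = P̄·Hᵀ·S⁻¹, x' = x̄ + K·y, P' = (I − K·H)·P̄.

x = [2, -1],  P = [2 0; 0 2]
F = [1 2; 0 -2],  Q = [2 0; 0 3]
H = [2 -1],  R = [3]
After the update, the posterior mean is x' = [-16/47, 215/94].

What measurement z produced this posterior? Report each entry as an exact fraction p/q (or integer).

z = [-3]

x̄ = F·x = [0, 2]
P̄ = F·P·Fᵀ + Q = [12 -8; -8 11]
S = H·P̄·Hᵀ + R = [94]
K = P̄·Hᵀ·S⁻¹ = [16/47; -27/94]
x' − x̄ = [-16/47, 27/94] = K·y
y = (KᵀK)⁻¹·Kᵀ·(x' − x̄) = [-1]
z = y + H·x̄ = [-1] + [-2] = [-3]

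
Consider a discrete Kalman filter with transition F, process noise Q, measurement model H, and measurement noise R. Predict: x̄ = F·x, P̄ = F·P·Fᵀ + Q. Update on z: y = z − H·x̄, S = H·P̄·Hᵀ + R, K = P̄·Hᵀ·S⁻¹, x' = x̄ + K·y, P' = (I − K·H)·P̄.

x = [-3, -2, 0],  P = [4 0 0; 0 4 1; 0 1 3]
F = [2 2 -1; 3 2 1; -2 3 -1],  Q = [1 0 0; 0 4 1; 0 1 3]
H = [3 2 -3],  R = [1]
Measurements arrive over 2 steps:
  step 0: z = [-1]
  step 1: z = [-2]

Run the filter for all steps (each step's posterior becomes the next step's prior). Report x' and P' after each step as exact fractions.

step 0: x̄ = F·x = [-10, -13, 0]
step 0: P̄ = F·P·Fᵀ + Q = [32 37 6; 37 63 -1; 6 -1 52]
step 0: y = z − H·x̄ = [55]
step 0: S = H·P̄·Hᵀ + R = [1357]
step 0: K = P̄·Hᵀ·S⁻¹ = [152/1357; 240/1357; -140/1357]
step 0: x' = x̄ + K·y = [-5210/1357, -4441/1357, -7700/1357]
step 0: P' = (I − K·H)·P̄ = [20320/1357 13729/1357 29422/1357; 13729/1357 27891/1357 32243/1357; 29422/1357 32243/1357 50964/1357]
step 1: x̄ = F·x = [-11602/1357, -32212/1357, 4797/1357]
step 1: P̄ = F·P·Fᵀ + Q = [108337/1357 290388/1357 3273/1357; 290388/1357 821088/1357 -50403/1357; 3273/1357 -50403/1357 146816/1357]
step 1: y = z − H·x̄ = [110907/1357]
step 1: S = H·P̄·Hᵀ + R = [9612664/1357]
step 1: K = P̄·Hᵀ·S⁻¹ = [111996/1201583; 2664549/9612664; -531435/9612664]
step 1: x' = x̄ + K·y = [-1119842/1201583, -10409725/9612664, -9453141/9612664]
step 1: P' = (I − K·H)·P̄ = [21983099/1201583 37219200/1201583 46758567/1201583; 37219200/1201583 584393283/9612664 686460939/9612664; 46758567/1201583 686460939/9612664 831886307/9612664]

step 0: x' = [-5210/1357, -4441/1357, -7700/1357], P' = [20320/1357 13729/1357 29422/1357; 13729/1357 27891/1357 32243/1357; 29422/1357 32243/1357 50964/1357]
step 1: x' = [-1119842/1201583, -10409725/9612664, -9453141/9612664], P' = [21983099/1201583 37219200/1201583 46758567/1201583; 37219200/1201583 584393283/9612664 686460939/9612664; 46758567/1201583 686460939/9612664 831886307/9612664]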